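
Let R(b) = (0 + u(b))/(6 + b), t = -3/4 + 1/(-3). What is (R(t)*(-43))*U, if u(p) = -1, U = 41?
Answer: 21156/59 ≈ 358.58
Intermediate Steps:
t = -13/12 (t = -3*¼ + 1*(-⅓) = -¾ - ⅓ = -13/12 ≈ -1.0833)
R(b) = -1/(6 + b) (R(b) = (0 - 1)/(6 + b) = -1/(6 + b))
(R(t)*(-43))*U = (-1/(6 - 13/12)*(-43))*41 = (-1/59/12*(-43))*41 = (-1*12/59*(-43))*41 = -12/59*(-43)*41 = (516/59)*41 = 21156/59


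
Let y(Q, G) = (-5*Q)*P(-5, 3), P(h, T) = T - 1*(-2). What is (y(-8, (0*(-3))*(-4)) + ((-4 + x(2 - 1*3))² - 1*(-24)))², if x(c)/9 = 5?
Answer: 3629025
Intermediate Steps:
x(c) = 45 (x(c) = 9*5 = 45)
P(h, T) = 2 + T (P(h, T) = T + 2 = 2 + T)
y(Q, G) = -25*Q (y(Q, G) = (-5*Q)*(2 + 3) = -5*Q*5 = -25*Q)
(y(-8, (0*(-3))*(-4)) + ((-4 + x(2 - 1*3))² - 1*(-24)))² = (-25*(-8) + ((-4 + 45)² - 1*(-24)))² = (200 + (41² + 24))² = (200 + (1681 + 24))² = (200 + 1705)² = 1905² = 3629025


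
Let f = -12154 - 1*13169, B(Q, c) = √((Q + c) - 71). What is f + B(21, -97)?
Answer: -25323 + 7*I*√3 ≈ -25323.0 + 12.124*I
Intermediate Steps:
B(Q, c) = √(-71 + Q + c)
f = -25323 (f = -12154 - 13169 = -25323)
f + B(21, -97) = -25323 + √(-71 + 21 - 97) = -25323 + √(-147) = -25323 + 7*I*√3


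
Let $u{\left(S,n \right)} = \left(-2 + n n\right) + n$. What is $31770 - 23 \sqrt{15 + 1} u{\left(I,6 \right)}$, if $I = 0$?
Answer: $28090$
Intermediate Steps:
$u{\left(S,n \right)} = -2 + n + n^{2}$ ($u{\left(S,n \right)} = \left(-2 + n^{2}\right) + n = -2 + n + n^{2}$)
$31770 - 23 \sqrt{15 + 1} u{\left(I,6 \right)} = 31770 - 23 \sqrt{15 + 1} \left(-2 + 6 + 6^{2}\right) = 31770 - 23 \sqrt{16} \left(-2 + 6 + 36\right) = 31770 - 23 \cdot 4 \cdot 40 = 31770 - 92 \cdot 40 = 31770 - 3680 = 28090$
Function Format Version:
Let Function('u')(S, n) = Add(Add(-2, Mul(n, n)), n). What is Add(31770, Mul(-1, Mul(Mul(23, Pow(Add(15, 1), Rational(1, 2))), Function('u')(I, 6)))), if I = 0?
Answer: 28090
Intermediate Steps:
Function('u')(S, n) = Add(-2, n, Pow(n, 2)) (Function('u')(S, n) = Add(Add(-2, Pow(n, 2)), n) = Add(-2, n, Pow(n, 2)))
Add(31770, Mul(-1, Mul(Mul(23, Pow(Add(15, 1), Rational(1, 2))), Function('u')(I, 6)))) = Add(31770, Mul(-1, Mul(Mul(23, Pow(Add(15, 1), Rational(1, 2))), Add(-2, 6, Pow(6, 2))))) = Add(31770, Mul(-1, Mul(Mul(23, Pow(16, Rational(1, 2))), Add(-2, 6, 36)))) = Add(31770, Mul(-1, Mul(Mul(23, 4), 40))) = Add(31770, Mul(-1, Mul(92, 40))) = Add(31770, Mul(-1, 3680)) = Add(31770, -3680) = 28090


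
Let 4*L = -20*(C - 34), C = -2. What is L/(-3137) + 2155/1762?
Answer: 6443075/5527394 ≈ 1.1657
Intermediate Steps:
L = 180 (L = (-20*(-2 - 34))/4 = (-20*(-36))/4 = (¼)*720 = 180)
L/(-3137) + 2155/1762 = 180/(-3137) + 2155/1762 = 180*(-1/3137) + 2155*(1/1762) = -180/3137 + 2155/1762 = 6443075/5527394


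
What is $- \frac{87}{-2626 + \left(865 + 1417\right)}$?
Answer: $\frac{87}{344} \approx 0.25291$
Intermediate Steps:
$- \frac{87}{-2626 + \left(865 + 1417\right)} = - \frac{87}{-2626 + 2282} = - \frac{87}{-344} = \left(-87\right) \left(- \frac{1}{344}\right) = \frac{87}{344}$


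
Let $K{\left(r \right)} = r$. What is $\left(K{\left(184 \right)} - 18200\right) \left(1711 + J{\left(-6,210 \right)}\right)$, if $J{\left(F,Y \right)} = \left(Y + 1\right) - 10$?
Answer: $-34446592$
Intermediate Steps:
$J{\left(F,Y \right)} = -9 + Y$ ($J{\left(F,Y \right)} = \left(1 + Y\right) - 10 = -9 + Y$)
$\left(K{\left(184 \right)} - 18200\right) \left(1711 + J{\left(-6,210 \right)}\right) = \left(184 - 18200\right) \left(1711 + \left(-9 + 210\right)\right) = - 18016 \left(1711 + 201\right) = \left(-18016\right) 1912 = -34446592$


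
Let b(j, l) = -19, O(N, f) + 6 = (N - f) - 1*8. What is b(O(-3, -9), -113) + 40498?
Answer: 40479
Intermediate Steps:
O(N, f) = -14 + N - f (O(N, f) = -6 + ((N - f) - 1*8) = -6 + ((N - f) - 8) = -6 + (-8 + N - f) = -14 + N - f)
b(O(-3, -9), -113) + 40498 = -19 + 40498 = 40479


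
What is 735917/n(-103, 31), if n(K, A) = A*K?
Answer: -735917/3193 ≈ -230.48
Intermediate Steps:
735917/n(-103, 31) = 735917/((31*(-103))) = 735917/(-3193) = 735917*(-1/3193) = -735917/3193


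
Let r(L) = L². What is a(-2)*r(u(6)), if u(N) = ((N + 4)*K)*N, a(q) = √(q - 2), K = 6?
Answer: 259200*I ≈ 2.592e+5*I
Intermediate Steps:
a(q) = √(-2 + q)
u(N) = N*(24 + 6*N) (u(N) = ((N + 4)*6)*N = ((4 + N)*6)*N = (24 + 6*N)*N = N*(24 + 6*N))
a(-2)*r(u(6)) = √(-2 - 2)*(6*6*(4 + 6))² = √(-4)*(6*6*10)² = (2*I)*360² = (2*I)*129600 = 259200*I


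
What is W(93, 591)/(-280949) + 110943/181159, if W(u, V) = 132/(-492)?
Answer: 1277944313936/2086754035531 ≈ 0.61241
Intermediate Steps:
W(u, V) = -11/41 (W(u, V) = 132*(-1/492) = -11/41)
W(93, 591)/(-280949) + 110943/181159 = -11/41/(-280949) + 110943/181159 = -11/41*(-1/280949) + 110943*(1/181159) = 11/11518909 + 110943/181159 = 1277944313936/2086754035531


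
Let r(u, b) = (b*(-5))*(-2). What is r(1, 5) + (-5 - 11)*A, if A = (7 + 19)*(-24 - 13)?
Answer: 15442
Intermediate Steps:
r(u, b) = 10*b (r(u, b) = -5*b*(-2) = 10*b)
A = -962 (A = 26*(-37) = -962)
r(1, 5) + (-5 - 11)*A = 10*5 + (-5 - 11)*(-962) = 50 - 16*(-962) = 50 + 15392 = 15442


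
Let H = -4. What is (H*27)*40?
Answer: -4320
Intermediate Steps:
(H*27)*40 = -4*27*40 = -108*40 = -4320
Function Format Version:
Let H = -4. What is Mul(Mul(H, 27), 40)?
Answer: -4320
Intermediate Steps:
Mul(Mul(H, 27), 40) = Mul(Mul(-4, 27), 40) = Mul(-108, 40) = -4320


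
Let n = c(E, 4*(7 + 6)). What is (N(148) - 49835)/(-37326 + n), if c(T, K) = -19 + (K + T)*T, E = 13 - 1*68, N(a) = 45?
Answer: 383/286 ≈ 1.3392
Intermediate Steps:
E = -55 (E = 13 - 68 = -55)
c(T, K) = -19 + T*(K + T)
n = 146 (n = -19 + (-55)² + (4*(7 + 6))*(-55) = -19 + 3025 + (4*13)*(-55) = -19 + 3025 + 52*(-55) = -19 + 3025 - 2860 = 146)
(N(148) - 49835)/(-37326 + n) = (45 - 49835)/(-37326 + 146) = -49790/(-37180) = -49790*(-1/37180) = 383/286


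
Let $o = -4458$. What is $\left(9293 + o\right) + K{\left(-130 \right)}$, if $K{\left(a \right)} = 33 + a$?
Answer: $4738$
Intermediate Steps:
$\left(9293 + o\right) + K{\left(-130 \right)} = \left(9293 - 4458\right) + \left(33 - 130\right) = 4835 - 97 = 4738$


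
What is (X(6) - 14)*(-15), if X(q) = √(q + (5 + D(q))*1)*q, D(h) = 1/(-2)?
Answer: 210 - 45*√42 ≈ -81.633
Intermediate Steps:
D(h) = -½
X(q) = q*√(9/2 + q) (X(q) = √(q + (5 - ½)*1)*q = √(q + (9/2)*1)*q = √(q + 9/2)*q = √(9/2 + q)*q = q*√(9/2 + q))
(X(6) - 14)*(-15) = ((½)*6*√(18 + 4*6) - 14)*(-15) = ((½)*6*√(18 + 24) - 14)*(-15) = ((½)*6*√42 - 14)*(-15) = (3*√42 - 14)*(-15) = (-14 + 3*√42)*(-15) = 210 - 45*√42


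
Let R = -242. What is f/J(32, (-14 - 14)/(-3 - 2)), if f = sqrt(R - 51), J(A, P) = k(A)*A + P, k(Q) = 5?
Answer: 5*I*sqrt(293)/828 ≈ 0.10336*I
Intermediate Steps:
J(A, P) = P + 5*A (J(A, P) = 5*A + P = P + 5*A)
f = I*sqrt(293) (f = sqrt(-242 - 51) = sqrt(-293) = I*sqrt(293) ≈ 17.117*I)
f/J(32, (-14 - 14)/(-3 - 2)) = (I*sqrt(293))/((-14 - 14)/(-3 - 2) + 5*32) = (I*sqrt(293))/(-28/(-5) + 160) = (I*sqrt(293))/(-28*(-1/5) + 160) = (I*sqrt(293))/(28/5 + 160) = (I*sqrt(293))/(828/5) = (I*sqrt(293))*(5/828) = 5*I*sqrt(293)/828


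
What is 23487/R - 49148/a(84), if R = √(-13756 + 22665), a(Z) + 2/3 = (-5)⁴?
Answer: -147444/1873 + 23487*√8909/8909 ≈ 170.12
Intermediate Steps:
a(Z) = 1873/3 (a(Z) = -⅔ + (-5)⁴ = -⅔ + 625 = 1873/3)
R = √8909 ≈ 94.387
23487/R - 49148/a(84) = 23487/(√8909) - 49148/1873/3 = 23487*(√8909/8909) - 49148*3/1873 = 23487*√8909/8909 - 147444/1873 = -147444/1873 + 23487*√8909/8909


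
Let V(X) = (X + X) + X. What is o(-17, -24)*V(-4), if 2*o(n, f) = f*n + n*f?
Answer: -4896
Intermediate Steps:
V(X) = 3*X (V(X) = 2*X + X = 3*X)
o(n, f) = f*n (o(n, f) = (f*n + n*f)/2 = (f*n + f*n)/2 = (2*f*n)/2 = f*n)
o(-17, -24)*V(-4) = (-24*(-17))*(3*(-4)) = 408*(-12) = -4896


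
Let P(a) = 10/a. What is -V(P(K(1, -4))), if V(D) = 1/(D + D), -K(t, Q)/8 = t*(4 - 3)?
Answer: ⅖ ≈ 0.40000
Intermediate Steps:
K(t, Q) = -8*t (K(t, Q) = -8*t*(4 - 3) = -8*t)
V(D) = 1/(2*D)
-V(P(K(1, -4))) = -1/(2*(10/((-8*1)))) = -1/(2*(10/(-8))) = -1/(2*(10*(-⅛))) = -1/(2*(-5/4)) = -(-4)/(2*5) = -1*(-⅖) = ⅖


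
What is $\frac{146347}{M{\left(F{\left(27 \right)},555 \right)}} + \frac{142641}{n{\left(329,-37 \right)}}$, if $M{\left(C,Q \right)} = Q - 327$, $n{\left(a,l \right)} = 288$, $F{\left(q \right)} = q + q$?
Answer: $\frac{2074169}{1824} \approx 1137.2$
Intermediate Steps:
$F{\left(q \right)} = 2 q$
$M{\left(C,Q \right)} = -327 + Q$
$\frac{146347}{M{\left(F{\left(27 \right)},555 \right)}} + \frac{142641}{n{\left(329,-37 \right)}} = \frac{146347}{-327 + 555} + \frac{142641}{288} = \frac{146347}{228} + 142641 \cdot \frac{1}{288} = 146347 \cdot \frac{1}{228} + \frac{15849}{32} = \frac{146347}{228} + \frac{15849}{32} = \frac{2074169}{1824}$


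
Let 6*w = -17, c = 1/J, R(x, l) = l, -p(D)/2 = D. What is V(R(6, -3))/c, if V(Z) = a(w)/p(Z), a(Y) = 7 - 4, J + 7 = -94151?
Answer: -47079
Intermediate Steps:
J = -94158 (J = -7 - 94151 = -94158)
p(D) = -2*D
c = -1/94158 (c = 1/(-94158) = -1/94158 ≈ -1.0620e-5)
w = -17/6 (w = (⅙)*(-17) = -17/6 ≈ -2.8333)
a(Y) = 3
V(Z) = -3/(2*Z) (V(Z) = 3/((-2*Z)) = 3*(-1/(2*Z)) = -3/(2*Z))
V(R(6, -3))/c = (-3/2/(-3))/(-1/94158) = -3/2*(-⅓)*(-94158) = (½)*(-94158) = -47079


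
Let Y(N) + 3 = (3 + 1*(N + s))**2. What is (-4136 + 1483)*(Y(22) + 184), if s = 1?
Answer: -2273621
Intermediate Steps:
Y(N) = -3 + (4 + N)**2 (Y(N) = -3 + (3 + 1*(N + 1))**2 = -3 + (3 + 1*(1 + N))**2 = -3 + (3 + (1 + N))**2 = -3 + (4 + N)**2)
(-4136 + 1483)*(Y(22) + 184) = (-4136 + 1483)*((-3 + (4 + 22)**2) + 184) = -2653*((-3 + 26**2) + 184) = -2653*((-3 + 676) + 184) = -2653*(673 + 184) = -2653*857 = -2273621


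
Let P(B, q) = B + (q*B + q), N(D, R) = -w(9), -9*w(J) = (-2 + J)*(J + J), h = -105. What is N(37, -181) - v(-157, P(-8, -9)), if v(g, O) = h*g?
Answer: -16471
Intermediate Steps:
w(J) = -2*J*(-2 + J)/9 (w(J) = -(-2 + J)*(J + J)/9 = -(-2 + J)*2*J/9 = -2*J*(-2 + J)/9)
N(D, R) = 14 (N(D, R) = -2*9*(2 - 1*9)/9 = -2*9*(2 - 9)/9 = -2*9*(-7)/9 = -1*(-14) = 14)
P(B, q) = B + q + B*q (P(B, q) = B + (B*q + q) = B + (q + B*q) = B + q + B*q)
v(g, O) = -105*g
N(37, -181) - v(-157, P(-8, -9)) = 14 - (-105)*(-157) = 14 - 1*16485 = 14 - 16485 = -16471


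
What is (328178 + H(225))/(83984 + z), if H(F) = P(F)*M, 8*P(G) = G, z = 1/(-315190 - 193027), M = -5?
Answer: 70195440257/17971409064 ≈ 3.9060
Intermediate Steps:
z = -1/508217 (z = 1/(-508217) = -1/508217 ≈ -1.9677e-6)
P(G) = G/8
H(F) = -5*F/8 (H(F) = (F/8)*(-5) = -5*F/8)
(328178 + H(225))/(83984 + z) = (328178 - 5/8*225)/(83984 - 1/508217) = (328178 - 1125/8)/(42682096527/508217) = (2624299/8)*(508217/42682096527) = 70195440257/17971409064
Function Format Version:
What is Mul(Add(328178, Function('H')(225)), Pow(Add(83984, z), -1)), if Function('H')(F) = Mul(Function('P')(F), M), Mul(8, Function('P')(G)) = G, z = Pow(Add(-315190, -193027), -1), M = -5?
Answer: Rational(70195440257, 17971409064) ≈ 3.9060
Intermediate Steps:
z = Rational(-1, 508217) (z = Pow(-508217, -1) = Rational(-1, 508217) ≈ -1.9677e-6)
Function('P')(G) = Mul(Rational(1, 8), G)
Function('H')(F) = Mul(Rational(-5, 8), F) (Function('H')(F) = Mul(Mul(Rational(1, 8), F), -5) = Mul(Rational(-5, 8), F))
Mul(Add(328178, Function('H')(225)), Pow(Add(83984, z), -1)) = Mul(Add(328178, Mul(Rational(-5, 8), 225)), Pow(Add(83984, Rational(-1, 508217)), -1)) = Mul(Add(328178, Rational(-1125, 8)), Pow(Rational(42682096527, 508217), -1)) = Mul(Rational(2624299, 8), Rational(508217, 42682096527)) = Rational(70195440257, 17971409064)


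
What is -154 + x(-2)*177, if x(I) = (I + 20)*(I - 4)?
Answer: -19270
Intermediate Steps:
x(I) = (-4 + I)*(20 + I) (x(I) = (20 + I)*(-4 + I) = (-4 + I)*(20 + I))
-154 + x(-2)*177 = -154 + (-80 + (-2)**2 + 16*(-2))*177 = -154 + (-80 + 4 - 32)*177 = -154 - 108*177 = -154 - 19116 = -19270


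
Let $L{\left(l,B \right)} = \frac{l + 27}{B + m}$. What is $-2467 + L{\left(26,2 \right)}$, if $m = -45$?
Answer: $- \frac{106134}{43} \approx -2468.2$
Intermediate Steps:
$L{\left(l,B \right)} = \frac{27 + l}{-45 + B}$ ($L{\left(l,B \right)} = \frac{l + 27}{B - 45} = \frac{27 + l}{-45 + B}$)
$-2467 + L{\left(26,2 \right)} = -2467 + \frac{27 + 26}{-45 + 2} = -2467 + \frac{1}{-43} \cdot 53 = -2467 - \frac{53}{43} = - \frac{106134}{43}$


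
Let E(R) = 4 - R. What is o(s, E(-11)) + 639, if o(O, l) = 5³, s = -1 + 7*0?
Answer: 764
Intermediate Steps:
s = -1 (s = -1 + 0 = -1)
o(O, l) = 125
o(s, E(-11)) + 639 = 125 + 639 = 764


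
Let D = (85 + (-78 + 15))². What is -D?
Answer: -484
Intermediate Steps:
D = 484 (D = (85 - 63)² = 22² = 484)
-D = -1*484 = -484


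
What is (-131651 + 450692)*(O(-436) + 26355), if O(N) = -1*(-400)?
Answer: 8535941955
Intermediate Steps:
O(N) = 400
(-131651 + 450692)*(O(-436) + 26355) = (-131651 + 450692)*(400 + 26355) = 319041*26755 = 8535941955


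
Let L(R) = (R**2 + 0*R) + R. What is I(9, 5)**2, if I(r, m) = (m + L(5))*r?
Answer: 99225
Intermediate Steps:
L(R) = R + R**2 (L(R) = (R**2 + 0) + R = R**2 + R = R + R**2)
I(r, m) = r*(30 + m) (I(r, m) = (m + 5*(1 + 5))*r = (m + 5*6)*r = (m + 30)*r = (30 + m)*r = r*(30 + m))
I(9, 5)**2 = (9*(30 + 5))**2 = (9*35)**2 = 315**2 = 99225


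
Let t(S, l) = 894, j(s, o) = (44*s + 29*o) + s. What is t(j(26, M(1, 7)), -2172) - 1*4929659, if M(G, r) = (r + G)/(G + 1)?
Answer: -4928765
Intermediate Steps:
M(G, r) = (G + r)/(1 + G)
j(s, o) = 29*o + 45*s (j(s, o) = (29*o + 44*s) + s = 29*o + 45*s)
t(j(26, M(1, 7)), -2172) - 1*4929659 = 894 - 1*4929659 = 894 - 4929659 = -4928765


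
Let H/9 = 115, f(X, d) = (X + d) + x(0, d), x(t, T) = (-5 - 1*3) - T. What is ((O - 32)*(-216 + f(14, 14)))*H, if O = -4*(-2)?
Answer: 5216400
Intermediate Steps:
O = 8
x(t, T) = -8 - T (x(t, T) = (-5 - 3) - T = -8 - T)
f(X, d) = -8 + X (f(X, d) = (X + d) + (-8 - d) = -8 + X)
H = 1035 (H = 9*115 = 1035)
((O - 32)*(-216 + f(14, 14)))*H = ((8 - 32)*(-216 + (-8 + 14)))*1035 = -24*(-216 + 6)*1035 = -24*(-210)*1035 = 5040*1035 = 5216400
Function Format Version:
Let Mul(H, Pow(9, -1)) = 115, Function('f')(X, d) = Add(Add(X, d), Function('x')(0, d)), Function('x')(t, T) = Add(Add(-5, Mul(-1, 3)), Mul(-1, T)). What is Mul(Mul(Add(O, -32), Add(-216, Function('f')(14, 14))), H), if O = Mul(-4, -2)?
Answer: 5216400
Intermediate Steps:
O = 8
Function('x')(t, T) = Add(-8, Mul(-1, T)) (Function('x')(t, T) = Add(Add(-5, -3), Mul(-1, T)) = Add(-8, Mul(-1, T)))
Function('f')(X, d) = Add(-8, X) (Function('f')(X, d) = Add(Add(X, d), Add(-8, Mul(-1, d))) = Add(-8, X))
H = 1035 (H = Mul(9, 115) = 1035)
Mul(Mul(Add(O, -32), Add(-216, Function('f')(14, 14))), H) = Mul(Mul(Add(8, -32), Add(-216, Add(-8, 14))), 1035) = Mul(Mul(-24, Add(-216, 6)), 1035) = Mul(Mul(-24, -210), 1035) = Mul(5040, 1035) = 5216400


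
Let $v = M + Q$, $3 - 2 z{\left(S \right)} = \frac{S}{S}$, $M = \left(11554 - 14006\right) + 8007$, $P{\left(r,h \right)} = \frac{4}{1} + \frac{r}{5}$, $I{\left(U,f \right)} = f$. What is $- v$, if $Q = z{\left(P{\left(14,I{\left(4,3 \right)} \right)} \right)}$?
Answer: $-5556$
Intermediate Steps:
$P{\left(r,h \right)} = 4 + \frac{r}{5}$ ($P{\left(r,h \right)} = 4 \cdot 1 + r \frac{1}{5} = 4 + \frac{r}{5}$)
$M = 5555$ ($M = -2452 + 8007 = 5555$)
$z{\left(S \right)} = 1$ ($z{\left(S \right)} = \frac{3}{2} - \frac{S \frac{1}{S}}{2} = \frac{3}{2} - \frac{1}{2} = 1$)
$Q = 1$
$v = 5556$ ($v = 5555 + 1 = 5556$)
$- v = \left(-1\right) 5556 = -5556$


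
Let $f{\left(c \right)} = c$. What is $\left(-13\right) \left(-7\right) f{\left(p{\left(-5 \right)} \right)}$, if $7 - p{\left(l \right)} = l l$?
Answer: $-1638$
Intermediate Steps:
$p{\left(l \right)} = 7 - l^{2}$ ($p{\left(l \right)} = 7 - l l = 7 - l^{2}$)
$\left(-13\right) \left(-7\right) f{\left(p{\left(-5 \right)} \right)} = \left(-13\right) \left(-7\right) \left(7 - \left(-5\right)^{2}\right) = 91 \left(7 - 25\right) = 91 \left(-18\right) = -1638$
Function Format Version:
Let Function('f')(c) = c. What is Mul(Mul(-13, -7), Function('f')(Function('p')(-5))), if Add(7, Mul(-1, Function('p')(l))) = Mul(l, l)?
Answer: -1638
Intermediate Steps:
Function('p')(l) = Add(7, Mul(-1, Pow(l, 2))) (Function('p')(l) = Add(7, Mul(-1, Mul(l, l))) = Add(7, Mul(-1, Pow(l, 2))))
Mul(Mul(-13, -7), Function('f')(Function('p')(-5))) = Mul(Mul(-13, -7), Add(7, Mul(-1, Pow(-5, 2)))) = Mul(91, Add(7, Mul(-1, 25))) = Mul(91, Add(7, -25)) = Mul(91, -18) = -1638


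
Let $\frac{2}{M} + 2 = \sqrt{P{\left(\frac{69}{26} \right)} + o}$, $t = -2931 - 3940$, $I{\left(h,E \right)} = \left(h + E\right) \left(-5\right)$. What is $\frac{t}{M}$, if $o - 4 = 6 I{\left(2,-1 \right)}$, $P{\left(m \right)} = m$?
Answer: $6871 - \frac{6871 i \sqrt{15782}}{52} \approx 6871.0 - 16600.0 i$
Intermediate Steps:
$I{\left(h,E \right)} = - 5 E - 5 h$ ($I{\left(h,E \right)} = \left(E + h\right) \left(-5\right) = - 5 E - 5 h$)
$o = -26$ ($o = 4 + 6 \left(\left(-5\right) \left(-1\right) - 10\right) = 4 + 6 \left(5 - 10\right) = 4 + 6 \left(-5\right) = 4 - 30 = -26$)
$t = -6871$ ($t = -2931 - 3940 = -6871$)
$M = \frac{2}{-2 + \frac{i \sqrt{15782}}{26}}$ ($M = \frac{2}{-2 + \sqrt{\frac{69}{26} - 26}} = \frac{2}{-2 + \sqrt{- \frac{607}{26}}} = \frac{2}{-2 + \frac{i \sqrt{15782}}{26}} \approx -0.14627 - 0.35338 i$)
$\frac{t}{M} = - \frac{6871}{- \frac{104}{711} - \frac{2 i \sqrt{15782}}{711}}$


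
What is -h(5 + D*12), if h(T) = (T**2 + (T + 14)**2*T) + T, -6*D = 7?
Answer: 153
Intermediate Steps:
D = -7/6 (D = -1/6*7 = -7/6 ≈ -1.1667)
h(T) = T + T**2 + T*(14 + T)**2 (h(T) = (T**2 + (14 + T)**2*T) + T = (T**2 + T*(14 + T)**2) + T = T + T**2 + T*(14 + T)**2)
-h(5 + D*12) = -(5 - 7/6*12)*(1 + (5 - 7/6*12) + (14 + (5 - 7/6*12))**2) = -(5 - 14)*(1 + (5 - 14) + (14 + (5 - 14))**2) = -(-9)*(1 - 9 + (14 - 9)**2) = -(-9)*(1 - 9 + 5**2) = -(-9)*(1 - 9 + 25) = -(-9)*17 = -1*(-153) = 153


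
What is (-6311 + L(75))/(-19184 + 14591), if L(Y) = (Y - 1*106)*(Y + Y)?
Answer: 10961/4593 ≈ 2.3865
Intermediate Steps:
L(Y) = 2*Y*(-106 + Y) (L(Y) = (Y - 106)*(2*Y) = (-106 + Y)*(2*Y) = 2*Y*(-106 + Y))
(-6311 + L(75))/(-19184 + 14591) = (-6311 + 2*75*(-106 + 75))/(-19184 + 14591) = (-6311 + 2*75*(-31))/(-4593) = (-6311 - 4650)*(-1/4593) = -10961*(-1/4593) = 10961/4593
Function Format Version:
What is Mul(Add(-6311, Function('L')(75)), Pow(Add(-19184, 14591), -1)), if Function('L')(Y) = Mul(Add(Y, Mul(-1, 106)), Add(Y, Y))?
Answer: Rational(10961, 4593) ≈ 2.3865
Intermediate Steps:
Function('L')(Y) = Mul(2, Y, Add(-106, Y)) (Function('L')(Y) = Mul(Add(Y, -106), Mul(2, Y)) = Mul(Add(-106, Y), Mul(2, Y)) = Mul(2, Y, Add(-106, Y)))
Mul(Add(-6311, Function('L')(75)), Pow(Add(-19184, 14591), -1)) = Mul(Add(-6311, Mul(2, 75, Add(-106, 75))), Pow(Add(-19184, 14591), -1)) = Mul(Add(-6311, Mul(2, 75, -31)), Pow(-4593, -1)) = Mul(Add(-6311, -4650), Rational(-1, 4593)) = Mul(-10961, Rational(-1, 4593)) = Rational(10961, 4593)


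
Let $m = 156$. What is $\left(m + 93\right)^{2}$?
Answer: $62001$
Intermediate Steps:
$\left(m + 93\right)^{2} = \left(156 + 93\right)^{2} = 249^{2} = 62001$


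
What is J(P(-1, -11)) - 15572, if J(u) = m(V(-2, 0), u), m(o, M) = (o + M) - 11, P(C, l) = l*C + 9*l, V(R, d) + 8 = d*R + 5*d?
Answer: -15679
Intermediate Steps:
V(R, d) = -8 + 5*d + R*d (V(R, d) = -8 + (d*R + 5*d) = -8 + (R*d + 5*d) = -8 + (5*d + R*d) = -8 + 5*d + R*d)
P(C, l) = 9*l + C*l (P(C, l) = C*l + 9*l = 9*l + C*l)
m(o, M) = -11 + M + o (m(o, M) = (M + o) - 11 = -11 + M + o)
J(u) = -19 + u (J(u) = -11 + u + (-8 + 5*0 - 2*0) = -11 + u + (-8 + 0 + 0) = -11 + u - 8 = -19 + u)
J(P(-1, -11)) - 15572 = (-19 - 11*(9 - 1)) - 15572 = (-19 - 11*8) - 15572 = (-19 - 88) - 15572 = -107 - 15572 = -15679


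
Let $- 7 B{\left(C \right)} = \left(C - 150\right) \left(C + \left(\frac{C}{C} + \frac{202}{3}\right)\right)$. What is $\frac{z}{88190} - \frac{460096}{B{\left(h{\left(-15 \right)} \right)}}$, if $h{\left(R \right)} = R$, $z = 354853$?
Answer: $- \frac{1755677233}{4850450} \approx -361.96$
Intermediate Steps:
$B{\left(C \right)} = - \frac{\left(-150 + C\right) \left(\frac{205}{3} + C\right)}{7}$ ($B{\left(C \right)} = - \frac{\left(C - 150\right) \left(C + \left(\frac{C}{C} + \frac{202}{3}\right)\right)}{7} = - \frac{\left(-150 + C\right) \left(C + \left(1 + 202 \cdot \frac{1}{3}\right)\right)}{7} = - \frac{\left(-150 + C\right) \left(C + \left(1 + \frac{202}{3}\right)\right)}{7} = - \frac{\left(-150 + C\right) \left(C + \frac{205}{3}\right)}{7} = - \frac{\left(-150 + C\right) \left(\frac{205}{3} + C\right)}{7}$)
$\frac{z}{88190} - \frac{460096}{B{\left(h{\left(-15 \right)} \right)}} = \frac{354853}{88190} - \frac{460096}{\frac{10250}{7} - \frac{\left(-15\right)^{2}}{7} + \frac{35}{3} \left(-15\right)} = 354853 \cdot \frac{1}{88190} - \frac{460096}{\frac{10250}{7} - \frac{225}{7} - 175} = \frac{354853}{88190} - \frac{460096}{\frac{10250}{7} - \frac{225}{7} - 175} = \frac{354853}{88190} - \frac{460096}{\frac{8800}{7}} = \frac{354853}{88190} - \frac{100646}{275} = - \frac{1755677233}{4850450}$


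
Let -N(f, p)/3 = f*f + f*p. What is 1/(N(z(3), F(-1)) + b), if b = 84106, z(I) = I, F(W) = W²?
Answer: 1/84070 ≈ 1.1895e-5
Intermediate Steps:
N(f, p) = -3*f² - 3*f*p (N(f, p) = -3*(f*f + f*p) = -3*(f² + f*p) = -3*f² - 3*f*p)
1/(N(z(3), F(-1)) + b) = 1/(-3*3*(3 + (-1)²) + 84106) = 1/(-3*3*(3 + 1) + 84106) = 1/(-3*3*4 + 84106) = 1/(-36 + 84106) = 1/84070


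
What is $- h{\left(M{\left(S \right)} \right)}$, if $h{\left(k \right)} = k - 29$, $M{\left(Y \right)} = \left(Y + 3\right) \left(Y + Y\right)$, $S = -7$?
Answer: $-27$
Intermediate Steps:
$M{\left(Y \right)} = 2 Y \left(3 + Y\right)$ ($M{\left(Y \right)} = \left(3 + Y\right) 2 Y = 2 Y \left(3 + Y\right)$)
$h{\left(k \right)} = -29 + k$
$- h{\left(M{\left(S \right)} \right)} = - (-29 + 2 \left(-7\right) \left(3 - 7\right)) = - (-29 + 2 \left(-7\right) \left(-4\right)) = - (-29 + 56) = \left(-1\right) 27 = -27$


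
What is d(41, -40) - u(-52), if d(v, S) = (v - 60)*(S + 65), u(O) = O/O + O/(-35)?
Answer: -16712/35 ≈ -477.49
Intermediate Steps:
u(O) = 1 - O/35 (u(O) = 1 + O*(-1/35) = 1 - O/35)
d(v, S) = (-60 + v)*(65 + S)
d(41, -40) - u(-52) = (-3900 - 60*(-40) + 65*41 - 40*41) - (1 - 1/35*(-52)) = (-3900 + 2400 + 2665 - 1640) - (1 + 52/35) = -475 - 1*87/35 = -475 - 87/35 = -16712/35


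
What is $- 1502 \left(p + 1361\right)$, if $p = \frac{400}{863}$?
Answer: $- \frac{1764764386}{863} \approx -2.0449 \cdot 10^{6}$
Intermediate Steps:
$p = \frac{400}{863}$ ($p = 400 \cdot \frac{1}{863} = \frac{400}{863} \approx 0.4635$)
$- 1502 \left(p + 1361\right) = - 1502 \left(\frac{400}{863} + 1361\right) = \left(-1502\right) \frac{1174943}{863} = - \frac{1764764386}{863}$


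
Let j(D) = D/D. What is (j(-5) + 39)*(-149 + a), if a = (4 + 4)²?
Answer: -3400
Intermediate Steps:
j(D) = 1
a = 64 (a = 8² = 64)
(j(-5) + 39)*(-149 + a) = (1 + 39)*(-149 + 64) = 40*(-85) = -3400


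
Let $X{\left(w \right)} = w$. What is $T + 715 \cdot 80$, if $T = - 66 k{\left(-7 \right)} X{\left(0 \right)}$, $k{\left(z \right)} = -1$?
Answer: $57200$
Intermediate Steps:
$T = 0$ ($T = \left(-66\right) \left(-1\right) 0 = 66 \cdot 0 = 0$)
$T + 715 \cdot 80 = 0 + 715 \cdot 80 = 0 + 57200 = 57200$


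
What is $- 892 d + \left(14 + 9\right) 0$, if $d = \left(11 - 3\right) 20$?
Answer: $-142720$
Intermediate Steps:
$d = 160$ ($d = 8 \cdot 20 = 160$)
$- 892 d + \left(14 + 9\right) 0 = \left(-892\right) 160 + \left(14 + 9\right) 0 = -142720 + 23 \cdot 0 = -142720 + 0 = -142720$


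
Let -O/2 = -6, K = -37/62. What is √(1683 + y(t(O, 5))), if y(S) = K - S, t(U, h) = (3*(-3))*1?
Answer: √6501754/62 ≈ 41.127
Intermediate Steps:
K = -37/62 (K = -37*1/62 = -37/62 ≈ -0.59677)
O = 12 (O = -2*(-6) = 12)
t(U, h) = -9 (t(U, h) = -9*1 = -9)
y(S) = -37/62 - S
√(1683 + y(t(O, 5))) = √(1683 + (-37/62 - 1*(-9))) = √(1683 + (-37/62 + 9)) = √(1683 + 521/62) = √(104867/62) = √6501754/62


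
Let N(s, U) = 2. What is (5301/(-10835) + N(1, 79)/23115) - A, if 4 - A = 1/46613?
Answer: -10481489348312/2334854725665 ≈ -4.4891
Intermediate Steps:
A = 186451/46613 (A = 4 - 1/46613 = 186451/46613 ≈ 4.0000)
(5301/(-10835) + N(1, 79)/23115) - A = (5301/(-10835) + 2/23115) - 1*186451/46613 = (5301*(-1/10835) + 2*(1/23115)) - 186451/46613 = (-5301/10835 + 2/23115) - 186451/46613 = -24502189/50090205 - 186451/46613 = -10481489348312/2334854725665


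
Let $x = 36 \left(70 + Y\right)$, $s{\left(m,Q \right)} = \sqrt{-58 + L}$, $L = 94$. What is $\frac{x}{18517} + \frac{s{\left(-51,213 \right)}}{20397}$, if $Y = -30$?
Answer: $\frac{9827594}{125897083} \approx 0.078061$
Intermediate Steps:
$s{\left(m,Q \right)} = 6$ ($s{\left(m,Q \right)} = \sqrt{-58 + 94} = \sqrt{36} = 6$)
$x = 1440$ ($x = 36 \left(70 - 30\right) = 36 \cdot 40 = 1440$)
$\frac{x}{18517} + \frac{s{\left(-51,213 \right)}}{20397} = \frac{1440}{18517} + \frac{6}{20397} = 1440 \cdot \frac{1}{18517} + 6 \cdot \frac{1}{20397} = \frac{1440}{18517} + \frac{2}{6799} = \frac{9827594}{125897083}$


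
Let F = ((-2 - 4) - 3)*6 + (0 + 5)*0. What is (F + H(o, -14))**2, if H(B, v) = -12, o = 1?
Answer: 4356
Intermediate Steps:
F = -54 (F = (-6 - 3)*6 + 5*0 = -9*6 + 0 = -54 + 0 = -54)
(F + H(o, -14))**2 = (-54 - 12)**2 = (-66)**2 = 4356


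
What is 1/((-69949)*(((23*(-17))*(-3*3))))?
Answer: -1/246150531 ≈ -4.0626e-9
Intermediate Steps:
1/((-69949)*(((23*(-17))*(-3*3)))) = -1/(69949*((-391*(-9)))) = -1/69949/3519 = -1/69949*1/3519 = -1/246150531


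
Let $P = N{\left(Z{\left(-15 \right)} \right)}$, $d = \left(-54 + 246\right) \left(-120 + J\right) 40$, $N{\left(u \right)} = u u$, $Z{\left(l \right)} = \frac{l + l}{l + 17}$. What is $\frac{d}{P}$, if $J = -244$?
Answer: $- \frac{186368}{15} \approx -12425.0$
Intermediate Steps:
$Z{\left(l \right)} = \frac{2 l}{17 + l}$
$N{\left(u \right)} = u^{2}$
$d = -2795520$ ($d = \left(-54 + 246\right) \left(-120 - 244\right) 40 = 192 \left(-364\right) 40 = \left(-69888\right) 40 = -2795520$)
$P = 225$ ($P = \left(2 \left(-15\right) \frac{1}{17 - 15}\right)^{2} = \left(2 \left(-15\right) \frac{1}{2}\right)^{2} = \left(-15\right)^{2} = 225$)
$\frac{d}{P} = - \frac{2795520}{225} = \left(-2795520\right) \frac{1}{225} = - \frac{186368}{15}$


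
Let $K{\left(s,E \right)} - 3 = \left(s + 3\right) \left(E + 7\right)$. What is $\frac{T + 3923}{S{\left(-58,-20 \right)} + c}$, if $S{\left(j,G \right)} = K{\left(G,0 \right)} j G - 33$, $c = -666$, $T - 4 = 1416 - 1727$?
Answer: $- \frac{3616}{135259} \approx -0.026734$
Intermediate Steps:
$T = -307$ ($T = 4 + \left(1416 - 1727\right) = 4 - 311 = -307$)
$K{\left(s,E \right)} = 3 + \left(3 + s\right) \left(7 + E\right)$ ($K{\left(s,E \right)} = 3 + \left(s + 3\right) \left(E + 7\right) = 3 + \left(3 + s\right) \left(7 + E\right)$)
$S{\left(j,G \right)} = -33 + G j \left(24 + 7 G\right)$ ($S{\left(j,G \right)} = \left(24 + 3 \cdot 0 + 7 G + 0 G\right) j G - 33 = \left(24 + 0 + 7 G + 0\right) j G - 33 = \left(24 + 7 G\right) j G - 33 = j \left(24 + 7 G\right) G - 33 = G j \left(24 + 7 G\right) - 33 = -33 + G j \left(24 + 7 G\right)$)
$\frac{T + 3923}{S{\left(-58,-20 \right)} + c} = \frac{-307 + 3923}{\left(-33 - - 1160 \left(24 + 7 \left(-20\right)\right)\right) - 666} = \frac{3616}{\left(-33 - - 1160 \left(24 - 140\right)\right) - 666} = \frac{3616}{\left(-33 - \left(-1160\right) \left(-116\right)\right) - 666} = \frac{3616}{\left(-33 - 134560\right) - 666} = \frac{3616}{-134593 - 666} = \frac{3616}{-135259} = 3616 \left(- \frac{1}{135259}\right) = - \frac{3616}{135259}$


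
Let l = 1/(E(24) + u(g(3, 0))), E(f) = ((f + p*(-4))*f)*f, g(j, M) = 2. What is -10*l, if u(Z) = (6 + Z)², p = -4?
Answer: -5/11552 ≈ -0.00043283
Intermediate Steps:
E(f) = f²*(16 + f) (E(f) = ((f - 4*(-4))*f)*f = ((f + 16)*f)*f = ((16 + f)*f)*f = (f*(16 + f))*f = f²*(16 + f))
l = 1/23104 (l = 1/(24²*(16 + 24) + (6 + 2)²) = 1/(576*40 + 8²) = 1/(23040 + 64) = 1/23104 ≈ 4.3283e-5)
-10*l = -10*1/23104 = -5/11552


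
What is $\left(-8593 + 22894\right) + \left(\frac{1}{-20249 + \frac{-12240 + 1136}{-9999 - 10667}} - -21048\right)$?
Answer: $\frac{7395978115052}{209227365} \approx 35349.0$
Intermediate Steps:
$\left(-8593 + 22894\right) + \left(\frac{1}{-20249 + \frac{-12240 + 1136}{-9999 - 10667}} - -21048\right) = 14301 + \left(\frac{1}{-20249 - \frac{11104}{-20666}} + 21048\right) = 14301 + \left(\frac{1}{-20249 - - \frac{5552}{10333}} + 21048\right) = 14301 + \left(\frac{1}{-20249 + \frac{5552}{10333}} + 21048\right) = 14301 + \left(\frac{1}{- \frac{209227365}{10333}} + 21048\right) = 14301 + \left(- \frac{10333}{209227365} + 21048\right) = 14301 + \frac{4403817568187}{209227365} = \frac{7395978115052}{209227365}$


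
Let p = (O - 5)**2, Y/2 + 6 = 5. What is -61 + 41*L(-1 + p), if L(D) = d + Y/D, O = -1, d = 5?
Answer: 4958/35 ≈ 141.66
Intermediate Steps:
Y = -2 (Y = -12 + 2*5 = -12 + 10 = -2)
p = 36 (p = (-1 - 5)**2 = (-6)**2 = 36)
L(D) = 5 - 2/D
-61 + 41*L(-1 + p) = -61 + 41*(5 - 2/(-1 + 36)) = -61 + 41*(5 - 2/35) = -61 + 41*(173/35) = -61 + 7093/35 = 4958/35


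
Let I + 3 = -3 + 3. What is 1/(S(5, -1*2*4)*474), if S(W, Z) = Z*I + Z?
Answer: 1/7584 ≈ 0.00013186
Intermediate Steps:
I = -3 (I = -3 + (-3 + 3) = -3 + 0 = -3)
S(W, Z) = -2*Z (S(W, Z) = Z*(-3) + Z = -3*Z + Z = -2*Z)
1/(S(5, -1*2*4)*474) = 1/(-2*(-1*2)*4*474) = 1/(-(-4)*4*474) = 1/(-2*(-8)*474) = 1/(16*474) = 1/7584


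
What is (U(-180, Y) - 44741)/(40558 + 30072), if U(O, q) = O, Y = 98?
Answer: -44921/70630 ≈ -0.63600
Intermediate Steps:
(U(-180, Y) - 44741)/(40558 + 30072) = (-180 - 44741)/(40558 + 30072) = -44921/70630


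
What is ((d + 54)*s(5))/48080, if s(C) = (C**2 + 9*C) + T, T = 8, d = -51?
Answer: 117/24040 ≈ 0.0048669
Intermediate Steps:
s(C) = 8 + C**2 + 9*C (s(C) = (C**2 + 9*C) + 8 = 8 + C**2 + 9*C)
((d + 54)*s(5))/48080 = ((-51 + 54)*(8 + 5**2 + 9*5))/48080 = (3*(8 + 25 + 45))*(1/48080) = (3*78)*(1/48080) = 234*(1/48080) = 117/24040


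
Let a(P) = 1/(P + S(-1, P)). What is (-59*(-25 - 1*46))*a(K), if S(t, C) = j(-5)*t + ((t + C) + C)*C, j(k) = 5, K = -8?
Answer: 4189/123 ≈ 34.057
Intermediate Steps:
S(t, C) = 5*t + C*(t + 2*C) (S(t, C) = 5*t + ((t + C) + C)*C = 5*t + ((C + t) + C)*C = 5*t + (t + 2*C)*C = 5*t + C*(t + 2*C))
a(P) = 1/(-5 + 2*P**2) (a(P) = 1/(P + (2*P**2 + 5*(-1) + P*(-1))) = 1/(P + (2*P**2 - 5 - P)) = 1/(P + (-5 - P + 2*P**2)) = 1/(-5 + 2*P**2))
(-59*(-25 - 1*46))*a(K) = (-59*(-25 - 1*46))/(-5 + 2*(-8)**2) = (-59*(-25 - 46))/(-5 + 2*64) = (-59*(-71))/(-5 + 128) = 4189/123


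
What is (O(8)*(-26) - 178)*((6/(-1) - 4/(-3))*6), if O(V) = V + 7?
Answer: 15904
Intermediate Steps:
O(V) = 7 + V
(O(8)*(-26) - 178)*((6/(-1) - 4/(-3))*6) = ((7 + 8)*(-26) - 178)*((6/(-1) - 4/(-3))*6) = (15*(-26) - 178)*((6*(-1) - 4*(-⅓))*6) = (-390 - 178)*((-6 + 4/3)*6) = -(-7952)*6/3 = -568*(-28) = 15904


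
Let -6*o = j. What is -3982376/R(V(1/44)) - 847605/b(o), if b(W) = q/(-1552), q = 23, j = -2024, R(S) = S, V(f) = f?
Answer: -2714681552/23 ≈ -1.1803e+8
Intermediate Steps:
o = 1012/3 (o = -⅙*(-2024) = 1012/3 ≈ 337.33)
b(W) = -23/1552 (b(W) = 23/(-1552) = 23*(-1/1552) = -23/1552)
-3982376/R(V(1/44)) - 847605/b(o) = -3982376/(1/44) - 847605/(-23/1552) = -3982376/1/44 - 847605*(-1552/23) = -3982376*44 + 1315482960/23 = -175224544 + 1315482960/23 = -2714681552/23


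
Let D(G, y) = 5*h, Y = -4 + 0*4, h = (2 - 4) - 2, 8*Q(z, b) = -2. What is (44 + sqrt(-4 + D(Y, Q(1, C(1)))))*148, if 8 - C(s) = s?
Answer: 6512 + 296*I*sqrt(6) ≈ 6512.0 + 725.05*I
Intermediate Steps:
C(s) = 8 - s
Q(z, b) = -1/4 (Q(z, b) = (1/8)*(-2) = -1/4)
h = -4 (h = -2 - 2 = -4)
Y = -4 (Y = -4 + 0 = -4)
D(G, y) = -20 (D(G, y) = 5*(-4) = -20)
(44 + sqrt(-4 + D(Y, Q(1, C(1)))))*148 = (44 + sqrt(-4 - 20))*148 = (44 + sqrt(-24))*148 = (44 + 2*I*sqrt(6))*148 = 6512 + 296*I*sqrt(6)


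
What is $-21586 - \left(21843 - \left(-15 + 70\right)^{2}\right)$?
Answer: $-40404$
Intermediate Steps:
$-21586 - \left(21843 - \left(-15 + 70\right)^{2}\right) = -21586 - \left(21843 - 55^{2}\right) = -21586 - \left(21843 - 3025\right) = -21586 - 18818 = -40404$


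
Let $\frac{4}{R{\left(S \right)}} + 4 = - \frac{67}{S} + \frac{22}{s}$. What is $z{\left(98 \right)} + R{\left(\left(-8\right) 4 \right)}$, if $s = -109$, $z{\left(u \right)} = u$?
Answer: $\frac{706642}{7353} \approx 96.103$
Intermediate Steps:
$R{\left(S \right)} = \frac{4}{- \frac{458}{109} - \frac{67}{S}}$ ($R{\left(S \right)} = \frac{4}{-4 + \left(- \frac{67}{S} + \frac{22}{-109}\right)} = \frac{4}{-4 + \left(- \frac{67}{S} + 22 \left(- \frac{1}{109}\right)\right)} = \frac{4}{-4 - \left(\frac{22}{109} + \frac{67}{S}\right)} = \frac{4}{- \frac{458}{109} - \frac{67}{S}}$)
$z{\left(98 \right)} + R{\left(\left(-8\right) 4 \right)} = 98 - \frac{436 \left(\left(-8\right) 4\right)}{7303 + 458 \left(\left(-8\right) 4\right)} = 98 - - \frac{13952}{7303 + 458 \left(-32\right)} = 98 - - \frac{13952}{7303 - 14656} = 98 - - \frac{13952}{-7353} = 98 - \left(-13952\right) \left(- \frac{1}{7353}\right) = 98 - \frac{13952}{7353} = \frac{706642}{7353}$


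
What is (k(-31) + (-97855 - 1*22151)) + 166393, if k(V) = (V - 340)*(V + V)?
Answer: 69389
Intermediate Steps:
k(V) = 2*V*(-340 + V) (k(V) = (-340 + V)*(2*V) = 2*V*(-340 + V))
(k(-31) + (-97855 - 1*22151)) + 166393 = (2*(-31)*(-340 - 31) + (-97855 - 1*22151)) + 166393 = (2*(-31)*(-371) + (-97855 - 22151)) + 166393 = (23002 - 120006) + 166393 = -97004 + 166393 = 69389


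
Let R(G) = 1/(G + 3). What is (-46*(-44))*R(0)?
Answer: 2024/3 ≈ 674.67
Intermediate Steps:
R(G) = 1/(3 + G)
(-46*(-44))*R(0) = (-46*(-44))/(3 + 0) = 2024/3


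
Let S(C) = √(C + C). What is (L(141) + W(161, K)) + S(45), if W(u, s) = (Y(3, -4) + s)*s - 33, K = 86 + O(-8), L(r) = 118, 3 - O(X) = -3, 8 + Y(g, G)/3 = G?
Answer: 5237 + 3*√10 ≈ 5246.5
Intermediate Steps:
Y(g, G) = -24 + 3*G
O(X) = 6 (O(X) = 3 - 1*(-3) = 3 + 3 = 6)
S(C) = √2*√C (S(C) = √(2*C) = √2*√C)
K = 92 (K = 86 + 6 = 92)
W(u, s) = -33 + s*(-36 + s) (W(u, s) = ((-24 + 3*(-4)) + s)*s - 33 = ((-24 - 12) + s)*s - 33 = (-36 + s)*s - 33 = s*(-36 + s) - 33 = -33 + s*(-36 + s))
(L(141) + W(161, K)) + S(45) = (118 + (-33 + 92² - 36*92)) + √2*√45 = (118 + (-33 + 8464 - 3312)) + √2*(3*√5) = (118 + 5119) + 3*√10 = 5237 + 3*√10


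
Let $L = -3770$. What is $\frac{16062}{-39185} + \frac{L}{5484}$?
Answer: $- \frac{117905729}{107445270} \approx -1.0974$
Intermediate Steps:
$\frac{16062}{-39185} + \frac{L}{5484} = \frac{16062}{-39185} - \frac{3770}{5484} = 16062 \left(- \frac{1}{39185}\right) - \frac{1885}{2742} = - \frac{16062}{39185} - \frac{1885}{2742} = - \frac{117905729}{107445270}$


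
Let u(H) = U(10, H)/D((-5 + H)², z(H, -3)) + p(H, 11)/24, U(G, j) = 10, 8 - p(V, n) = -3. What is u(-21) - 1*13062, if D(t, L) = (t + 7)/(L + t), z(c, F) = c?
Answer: -213947591/16392 ≈ -13052.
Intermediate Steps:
p(V, n) = 11 (p(V, n) = 8 - 1*(-3) = 8 + 3 = 11)
D(t, L) = (7 + t)/(L + t)
u(H) = 11/24 + 10*(H + (-5 + H)²)/(7 + (-5 + H)²) (u(H) = 10/(((7 + (-5 + H)²)/(H + (-5 + H)²))) + 11/24 = 10*((H + (-5 + H)²)/(7 + (-5 + H)²)) + 11*(1/24) = 10*(H + (-5 + H)²)/(7 + (-5 + H)²) + 11/24 = 11/24 + 10*(H + (-5 + H)²)/(7 + (-5 + H)²))
u(-21) - 1*13062 = (77 + 240*(-21) + 251*(-5 - 21)²)/(24*(7 + (-5 - 21)²)) - 1*13062 = (77 - 5040 + 251*(-26)²)/(24*(7 + (-26)²)) - 13062 = (77 - 5040 + 251*676)/(24*(7 + 676)) - 13062 = (1/24)*(77 - 5040 + 169676)/683 - 13062 = (1/24)*(1/683)*164713 - 13062 = 164713/16392 - 13062 = -213947591/16392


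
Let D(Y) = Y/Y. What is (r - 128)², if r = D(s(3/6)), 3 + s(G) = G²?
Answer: 16129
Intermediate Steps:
s(G) = -3 + G²
D(Y) = 1
r = 1
(r - 128)² = (1 - 128)² = (-127)² = 16129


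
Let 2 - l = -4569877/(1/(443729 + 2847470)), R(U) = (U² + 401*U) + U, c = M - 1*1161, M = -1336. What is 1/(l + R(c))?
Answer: 1/15040379843740 ≈ 6.6488e-14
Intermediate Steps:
c = -2497 (c = -1336 - 1*1161 = -1336 - 1161 = -2497)
R(U) = U² + 402*U
l = 15040374612525 (l = 2 - (-4569877)/(1/(443729 + 2847470)) = 2 - (-4569877)/(1/3291199) = 2 - (-4569877)/1/3291199 = 2 - (-4569877)*3291199 = 2 - 1*(-15040374612523) = 2 + 15040374612523 = 15040374612525)
1/(l + R(c)) = 1/(15040374612525 - 2497*(402 - 2497)) = 1/(15040374612525 - 2497*(-2095)) = 1/(15040374612525 + 5231215) = 1/15040379843740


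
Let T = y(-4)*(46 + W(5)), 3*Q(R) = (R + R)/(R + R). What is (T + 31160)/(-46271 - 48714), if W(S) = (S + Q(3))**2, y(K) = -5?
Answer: -458/1413 ≈ -0.32413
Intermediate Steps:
Q(R) = 1/3 (Q(R) = ((R + R)/(R + R))/3 = ((2*R)/((2*R)))/3 = ((2*R)*(1/(2*R)))/3 = (1/3)*1 = 1/3)
W(S) = (1/3 + S)**2 (W(S) = (S + 1/3)**2 = (1/3 + S)**2)
T = -3350/9 (T = -5*(46 + (1 + 3*5)**2/9) = -5*(46 + (1 + 15)**2/9) = -5*(46 + (1/9)*16**2) = -5*(46 + (1/9)*256) = -5*(46 + 256/9) = -5*670/9 = -3350/9 ≈ -372.22)
(T + 31160)/(-46271 - 48714) = (-3350/9 + 31160)/(-46271 - 48714) = (277090/9)/(-94985) = (277090/9)*(-1/94985) = -458/1413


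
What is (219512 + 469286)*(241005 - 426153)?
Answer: -127529572104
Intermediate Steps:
(219512 + 469286)*(241005 - 426153) = 688798*(-185148) = -127529572104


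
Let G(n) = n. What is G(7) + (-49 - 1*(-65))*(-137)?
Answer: -2185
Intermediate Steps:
G(7) + (-49 - 1*(-65))*(-137) = 7 + (-49 - 1*(-65))*(-137) = 7 + (-49 + 65)*(-137) = 7 + 16*(-137) = 7 - 2192 = -2185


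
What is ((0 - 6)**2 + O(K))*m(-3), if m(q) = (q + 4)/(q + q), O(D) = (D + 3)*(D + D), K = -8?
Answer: -58/3 ≈ -19.333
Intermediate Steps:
O(D) = 2*D*(3 + D) (O(D) = (3 + D)*(2*D) = 2*D*(3 + D))
m(q) = (4 + q)/(2*q) (m(q) = (4 + q)/((2*q)) = (4 + q)*(1/(2*q)) = (4 + q)/(2*q))
((0 - 6)**2 + O(K))*m(-3) = ((0 - 6)**2 + 2*(-8)*(3 - 8))*((1/2)*(4 - 3)/(-3)) = ((-6)**2 + 2*(-8)*(-5))*((1/2)*(-1/3)*1) = (36 + 80)*(-1/6) = 116*(-1/6) = -58/3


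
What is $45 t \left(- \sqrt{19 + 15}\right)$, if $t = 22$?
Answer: $- 990 \sqrt{34} \approx -5772.6$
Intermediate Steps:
$45 t \left(- \sqrt{19 + 15}\right) = 45 \cdot 22 \left(- \sqrt{19 + 15}\right) = 990 \left(- \sqrt{34}\right) = - 990 \sqrt{34}$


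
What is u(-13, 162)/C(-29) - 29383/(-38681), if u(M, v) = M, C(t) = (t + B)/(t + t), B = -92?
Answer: -25610131/4680401 ≈ -5.4718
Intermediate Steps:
C(t) = (-92 + t)/(2*t) (C(t) = (t - 92)/(t + t) = (-92 + t)/((2*t)) = (-92 + t)*(1/(2*t)) = (-92 + t)/(2*t))
u(-13, 162)/C(-29) - 29383/(-38681) = -13*(-58/(-92 - 29)) - 29383/(-38681) = -13/((1/2)*(-1/29)*(-121)) - 29383*(-1/38681) = -13/121/58 + 29383/38681 = -13*58/121 + 29383/38681 = -754/121 + 29383/38681 = -25610131/4680401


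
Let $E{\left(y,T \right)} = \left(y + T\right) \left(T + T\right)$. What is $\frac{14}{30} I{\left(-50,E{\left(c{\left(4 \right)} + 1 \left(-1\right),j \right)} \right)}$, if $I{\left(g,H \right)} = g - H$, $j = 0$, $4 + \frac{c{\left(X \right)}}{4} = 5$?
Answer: $- \frac{70}{3} \approx -23.333$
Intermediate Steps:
$c{\left(X \right)} = 4$ ($c{\left(X \right)} = -16 + 4 \cdot 5 = -16 + 20 = 4$)
$E{\left(y,T \right)} = 2 T \left(T + y\right)$ ($E{\left(y,T \right)} = \left(T + y\right) 2 T = 2 T \left(T + y\right)$)
$\frac{14}{30} I{\left(-50,E{\left(c{\left(4 \right)} + 1 \left(-1\right),j \right)} \right)} = \frac{14}{30} \left(-50 - 2 \cdot 0 \left(0 + \left(4 + 1 \left(-1\right)\right)\right)\right) = 14 \cdot \frac{1}{30} \left(-50 - 2 \cdot 0 \left(0 + \left(4 - 1\right)\right)\right) = \frac{7 \left(-50 - 2 \cdot 0 \left(0 + 3\right)\right)}{15} = \frac{7 \left(-50 - 2 \cdot 0 \cdot 3\right)}{15} = \frac{7 \left(-50 - 0\right)}{15} = \frac{7 \left(-50 + 0\right)}{15} = \frac{7}{15} \left(-50\right) = - \frac{70}{3}$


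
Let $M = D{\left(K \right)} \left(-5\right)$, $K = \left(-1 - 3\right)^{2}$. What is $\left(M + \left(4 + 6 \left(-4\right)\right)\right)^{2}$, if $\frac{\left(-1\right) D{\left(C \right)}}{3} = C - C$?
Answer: $400$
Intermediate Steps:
$K = 16$ ($K = \left(-4\right)^{2} = 16$)
$D{\left(C \right)} = 0$ ($D{\left(C \right)} = - 3 \left(C - C\right) = \left(-3\right) 0 = 0$)
$M = 0$ ($M = 0 \left(-5\right) = 0$)
$\left(M + \left(4 + 6 \left(-4\right)\right)\right)^{2} = \left(0 + \left(4 + 6 \left(-4\right)\right)\right)^{2} = \left(0 + \left(4 - 24\right)\right)^{2} = \left(0 - 20\right)^{2} = \left(-20\right)^{2} = 400$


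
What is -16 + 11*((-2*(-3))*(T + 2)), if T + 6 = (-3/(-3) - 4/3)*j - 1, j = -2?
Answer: -302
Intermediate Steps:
T = -19/3 (T = -6 + ((-3/(-3) - 4/3)*(-2) - 1) = -6 + ((-3*(-1/3) - 4*1/3)*(-2) - 1) = -6 + ((1 - 4/3)*(-2) - 1) = -6 + (-1/3*(-2) - 1) = -6 + (2/3 - 1) = -6 - 1/3 = -19/3 ≈ -6.3333)
-16 + 11*((-2*(-3))*(T + 2)) = -16 + 11*((-2*(-3))*(-19/3 + 2)) = -16 + 11*(6*(-13/3)) = -16 + 11*(-26) = -16 - 286 = -302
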